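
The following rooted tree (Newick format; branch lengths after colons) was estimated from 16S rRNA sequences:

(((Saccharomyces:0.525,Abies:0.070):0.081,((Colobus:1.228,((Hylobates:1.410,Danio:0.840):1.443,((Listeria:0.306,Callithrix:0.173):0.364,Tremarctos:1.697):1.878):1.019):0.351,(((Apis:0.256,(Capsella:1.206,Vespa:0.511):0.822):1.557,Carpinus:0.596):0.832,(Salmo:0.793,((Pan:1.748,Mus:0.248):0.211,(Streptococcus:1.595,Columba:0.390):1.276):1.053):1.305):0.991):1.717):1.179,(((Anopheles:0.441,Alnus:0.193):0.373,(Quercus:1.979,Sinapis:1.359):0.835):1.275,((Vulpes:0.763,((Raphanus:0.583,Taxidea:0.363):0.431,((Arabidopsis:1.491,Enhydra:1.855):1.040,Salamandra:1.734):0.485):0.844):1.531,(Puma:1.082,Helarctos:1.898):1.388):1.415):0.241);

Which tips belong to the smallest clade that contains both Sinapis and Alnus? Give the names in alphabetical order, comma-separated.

Alnus, Anopheles, Quercus, Sinapis

Tracing Sinapis: it sits inside (Quercus,Sinapis).
Tracing Alnus: it sits inside (Anopheles,Alnus).
The smallest clade enclosing both is ((Anopheles,Alnus),(Quercus,Sinapis)); the answer is its 4 terminal taxa in alphabetical order.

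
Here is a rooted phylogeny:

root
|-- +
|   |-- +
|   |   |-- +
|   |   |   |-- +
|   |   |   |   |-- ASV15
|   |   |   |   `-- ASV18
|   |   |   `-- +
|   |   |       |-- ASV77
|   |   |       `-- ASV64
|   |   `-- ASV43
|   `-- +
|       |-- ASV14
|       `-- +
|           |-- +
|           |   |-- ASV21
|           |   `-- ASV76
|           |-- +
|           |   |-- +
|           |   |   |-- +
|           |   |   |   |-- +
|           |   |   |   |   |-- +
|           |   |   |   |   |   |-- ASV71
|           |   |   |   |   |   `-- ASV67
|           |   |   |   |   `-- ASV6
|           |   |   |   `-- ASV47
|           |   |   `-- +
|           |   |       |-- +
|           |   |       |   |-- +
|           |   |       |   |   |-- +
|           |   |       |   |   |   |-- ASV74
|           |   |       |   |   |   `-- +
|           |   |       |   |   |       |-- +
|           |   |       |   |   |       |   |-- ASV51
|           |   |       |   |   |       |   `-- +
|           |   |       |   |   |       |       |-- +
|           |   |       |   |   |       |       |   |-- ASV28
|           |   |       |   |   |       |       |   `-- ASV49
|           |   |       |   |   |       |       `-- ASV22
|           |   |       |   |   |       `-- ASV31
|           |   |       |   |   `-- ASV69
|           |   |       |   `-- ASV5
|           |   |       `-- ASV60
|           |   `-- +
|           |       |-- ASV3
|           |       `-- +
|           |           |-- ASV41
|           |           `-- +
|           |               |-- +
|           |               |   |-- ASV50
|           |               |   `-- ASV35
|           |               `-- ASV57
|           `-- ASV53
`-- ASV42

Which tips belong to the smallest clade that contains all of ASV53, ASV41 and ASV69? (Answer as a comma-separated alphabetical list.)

Tracing ASV53: it sits inside ((ASV21,ASV76),(((((ASV71,ASV67),ASV6),ASV47),((((ASV74,((ASV51,((ASV28,ASV49),ASV22)),ASV31)),ASV69),ASV5),ASV60)),(ASV3,(ASV41,((ASV50,ASV35),ASV57)))),ASV53).
Tracing ASV41: it sits inside (ASV41,((ASV50,ASV35),ASV57)).
Tracing ASV69: it sits inside ((ASV74,((ASV51,((ASV28,ASV49),ASV22)),ASV31)),ASV69).
The smallest clade enclosing all 3 is ((ASV21,ASV76),(((((ASV71,ASV67),ASV6),ASV47),((((ASV74,((ASV51,((ASV28,ASV49),ASV22)),ASV31)),ASV69),ASV5),ASV60)),(ASV3,(ASV41,((ASV50,ASV35),ASV57)))),ASV53); the answer is its 21 terminal taxa in alphabetical order.

ASV21, ASV22, ASV28, ASV3, ASV31, ASV35, ASV41, ASV47, ASV49, ASV5, ASV50, ASV51, ASV53, ASV57, ASV6, ASV60, ASV67, ASV69, ASV71, ASV74, ASV76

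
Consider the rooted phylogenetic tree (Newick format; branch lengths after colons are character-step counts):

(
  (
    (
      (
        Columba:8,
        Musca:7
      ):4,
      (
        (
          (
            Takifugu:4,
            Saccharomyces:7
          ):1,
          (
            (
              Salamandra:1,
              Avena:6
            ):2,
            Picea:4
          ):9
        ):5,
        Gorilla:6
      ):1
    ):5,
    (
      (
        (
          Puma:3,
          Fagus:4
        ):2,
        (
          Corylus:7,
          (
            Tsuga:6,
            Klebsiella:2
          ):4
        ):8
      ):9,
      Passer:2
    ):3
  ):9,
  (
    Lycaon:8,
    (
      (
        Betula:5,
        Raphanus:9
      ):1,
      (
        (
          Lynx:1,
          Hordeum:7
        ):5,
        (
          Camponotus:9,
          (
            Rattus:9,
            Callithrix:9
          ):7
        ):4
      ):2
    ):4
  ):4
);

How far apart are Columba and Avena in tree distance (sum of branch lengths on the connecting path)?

35

The path runs Columba → … → MRCA → … → Avena; the MRCA is the node subtending ((Columba,Musca),(((Takifugu,Saccharomyces),((Salamandra,Avena),Picea)),Gorilla)).
Branch lengths along that path: 8 + 4 + 1 + 5 + 9 + 2 + 6 = 35.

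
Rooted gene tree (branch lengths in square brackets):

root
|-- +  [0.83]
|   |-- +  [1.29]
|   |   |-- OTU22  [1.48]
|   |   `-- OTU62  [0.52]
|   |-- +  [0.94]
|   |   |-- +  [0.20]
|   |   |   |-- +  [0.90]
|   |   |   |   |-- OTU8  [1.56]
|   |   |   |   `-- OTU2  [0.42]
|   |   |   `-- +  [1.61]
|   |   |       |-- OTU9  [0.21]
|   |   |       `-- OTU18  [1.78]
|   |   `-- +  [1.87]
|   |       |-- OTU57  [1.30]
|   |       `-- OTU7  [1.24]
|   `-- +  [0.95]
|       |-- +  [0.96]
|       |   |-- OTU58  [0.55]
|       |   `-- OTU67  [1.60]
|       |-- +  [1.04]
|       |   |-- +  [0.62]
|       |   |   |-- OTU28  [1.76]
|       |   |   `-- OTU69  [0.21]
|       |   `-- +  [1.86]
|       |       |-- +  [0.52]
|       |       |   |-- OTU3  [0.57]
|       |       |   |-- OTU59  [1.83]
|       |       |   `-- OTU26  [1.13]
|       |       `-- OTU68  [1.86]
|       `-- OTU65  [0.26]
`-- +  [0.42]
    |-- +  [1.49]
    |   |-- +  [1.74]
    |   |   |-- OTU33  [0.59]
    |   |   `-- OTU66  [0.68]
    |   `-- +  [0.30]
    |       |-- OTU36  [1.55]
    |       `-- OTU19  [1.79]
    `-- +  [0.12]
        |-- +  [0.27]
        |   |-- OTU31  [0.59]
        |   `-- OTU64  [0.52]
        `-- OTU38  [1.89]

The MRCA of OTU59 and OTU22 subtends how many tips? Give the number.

17

The MRCA of OTU59 and OTU22 is the node subtending ((OTU22,OTU62),(((OTU8,OTU2),(OTU9,OTU18)),(OTU57,OTU7)),((OTU58,OTU67),((OTU28,OTU69),((OTU3,OTU59,OTU26),OTU68)),OTU65)).
That clade contains 17 terminal taxa: OTU18, OTU2, OTU22, OTU26, OTU28, OTU3, OTU57, OTU58, OTU59, OTU62, OTU65, OTU67, OTU68, OTU69, OTU7, OTU8, OTU9.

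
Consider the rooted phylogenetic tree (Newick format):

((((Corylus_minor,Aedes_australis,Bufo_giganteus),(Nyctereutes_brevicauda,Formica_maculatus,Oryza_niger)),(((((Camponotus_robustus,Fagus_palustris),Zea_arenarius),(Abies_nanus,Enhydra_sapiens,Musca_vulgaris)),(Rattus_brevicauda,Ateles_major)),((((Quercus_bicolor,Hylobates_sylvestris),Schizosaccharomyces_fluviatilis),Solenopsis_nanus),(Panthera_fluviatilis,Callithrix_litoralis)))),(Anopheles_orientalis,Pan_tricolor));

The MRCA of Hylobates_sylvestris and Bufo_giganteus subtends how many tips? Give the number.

The MRCA of Hylobates_sylvestris and Bufo_giganteus is the node subtending (((Corylus_minor,Aedes_australis,Bufo_giganteus),(Nyctereutes_brevicauda,Formica_maculatus,Oryza_niger)),(((((Camponotus_robustus,Fagus_palustris),Zea_arenarius),(Abies_nanus,Enhydra_sapiens,Musca_vulgaris)),(Rattus_brevicauda,Ateles_major)),((((Quercus_bicolor,Hylobates_sylvestris),Schizosaccharomyces_fluviatilis),Solenopsis_nanus),(Panthera_fluviatilis,Callithrix_litoralis)))).
That clade contains 20 terminal taxa: Abies_nanus, Aedes_australis, Ateles_major, Bufo_giganteus, Callithrix_litoralis, Camponotus_robustus, Corylus_minor, Enhydra_sapiens, Fagus_palustris, Formica_maculatus, Hylobates_sylvestris, Musca_vulgaris, Nyctereutes_brevicauda, Oryza_niger, Panthera_fluviatilis, Quercus_bicolor, Rattus_brevicauda, Schizosaccharomyces_fluviatilis, Solenopsis_nanus, Zea_arenarius.

20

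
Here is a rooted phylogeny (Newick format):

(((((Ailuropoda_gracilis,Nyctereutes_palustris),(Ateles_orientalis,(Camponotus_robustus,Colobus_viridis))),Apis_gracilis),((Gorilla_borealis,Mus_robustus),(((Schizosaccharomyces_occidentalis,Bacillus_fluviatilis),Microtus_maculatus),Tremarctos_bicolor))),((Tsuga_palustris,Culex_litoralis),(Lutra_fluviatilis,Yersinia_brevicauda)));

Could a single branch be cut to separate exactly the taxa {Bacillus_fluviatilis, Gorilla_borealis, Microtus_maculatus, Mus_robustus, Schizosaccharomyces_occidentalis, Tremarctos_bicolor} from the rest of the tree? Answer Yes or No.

The most recent common ancestor of these taxa subtends ((Gorilla_borealis,Mus_robustus),(((Schizosaccharomyces_occidentalis,Bacillus_fluviatilis),Microtus_maculatus),Tremarctos_bicolor)).
That clade has exactly 6 tips — every listed taxon and nothing else — so the group is monophyletic.

Yes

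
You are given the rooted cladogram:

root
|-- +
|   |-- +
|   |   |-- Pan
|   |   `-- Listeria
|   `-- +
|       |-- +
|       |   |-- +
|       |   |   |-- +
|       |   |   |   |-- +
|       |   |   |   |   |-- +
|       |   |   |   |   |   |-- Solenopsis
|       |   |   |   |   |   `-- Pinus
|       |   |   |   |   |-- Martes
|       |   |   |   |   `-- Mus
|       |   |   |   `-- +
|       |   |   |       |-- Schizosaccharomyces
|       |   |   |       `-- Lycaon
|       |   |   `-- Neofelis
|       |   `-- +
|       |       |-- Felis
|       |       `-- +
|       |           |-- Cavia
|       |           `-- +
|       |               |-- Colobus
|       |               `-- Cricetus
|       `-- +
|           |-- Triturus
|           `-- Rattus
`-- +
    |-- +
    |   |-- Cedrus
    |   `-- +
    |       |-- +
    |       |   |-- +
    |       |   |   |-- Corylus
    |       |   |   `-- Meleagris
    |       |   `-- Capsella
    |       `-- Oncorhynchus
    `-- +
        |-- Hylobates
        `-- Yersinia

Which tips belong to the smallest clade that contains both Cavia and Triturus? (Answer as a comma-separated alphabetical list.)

Tracing Cavia: it sits inside (Cavia,(Colobus,Cricetus)).
Tracing Triturus: it sits inside (Triturus,Rattus).
The smallest clade enclosing both is ((((((Solenopsis,Pinus),Martes,Mus),(Schizosaccharomyces,Lycaon)),Neofelis),(Felis,(Cavia,(Colobus,Cricetus)))),(Triturus,Rattus)); the answer is its 13 terminal taxa in alphabetical order.

Cavia, Colobus, Cricetus, Felis, Lycaon, Martes, Mus, Neofelis, Pinus, Rattus, Schizosaccharomyces, Solenopsis, Triturus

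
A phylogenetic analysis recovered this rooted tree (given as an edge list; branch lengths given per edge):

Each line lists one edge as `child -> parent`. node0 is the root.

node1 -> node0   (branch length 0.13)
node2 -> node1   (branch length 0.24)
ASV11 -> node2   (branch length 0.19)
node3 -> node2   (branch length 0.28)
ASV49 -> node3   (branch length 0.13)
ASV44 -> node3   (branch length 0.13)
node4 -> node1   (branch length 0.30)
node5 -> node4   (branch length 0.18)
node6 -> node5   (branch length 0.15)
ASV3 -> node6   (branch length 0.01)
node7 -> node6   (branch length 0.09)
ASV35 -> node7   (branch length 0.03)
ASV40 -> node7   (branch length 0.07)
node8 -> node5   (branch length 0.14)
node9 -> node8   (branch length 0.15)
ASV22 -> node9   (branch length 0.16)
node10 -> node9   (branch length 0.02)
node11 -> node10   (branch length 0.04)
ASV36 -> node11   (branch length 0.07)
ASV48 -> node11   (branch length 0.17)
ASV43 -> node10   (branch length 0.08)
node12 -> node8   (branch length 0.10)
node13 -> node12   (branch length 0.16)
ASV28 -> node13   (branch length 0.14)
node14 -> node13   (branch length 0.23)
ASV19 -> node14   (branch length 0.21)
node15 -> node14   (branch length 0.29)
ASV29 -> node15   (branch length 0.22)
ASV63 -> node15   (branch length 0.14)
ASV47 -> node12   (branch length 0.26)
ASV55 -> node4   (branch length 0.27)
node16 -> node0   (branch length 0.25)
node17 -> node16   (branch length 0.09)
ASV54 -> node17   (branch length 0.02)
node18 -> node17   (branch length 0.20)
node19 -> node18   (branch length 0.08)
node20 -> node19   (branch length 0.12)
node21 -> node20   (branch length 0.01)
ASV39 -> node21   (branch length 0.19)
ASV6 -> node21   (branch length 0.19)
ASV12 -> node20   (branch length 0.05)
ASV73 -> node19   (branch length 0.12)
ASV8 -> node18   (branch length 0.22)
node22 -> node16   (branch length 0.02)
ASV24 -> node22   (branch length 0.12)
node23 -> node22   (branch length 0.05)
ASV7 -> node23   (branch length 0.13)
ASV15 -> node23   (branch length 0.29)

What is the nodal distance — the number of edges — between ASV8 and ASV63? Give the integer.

13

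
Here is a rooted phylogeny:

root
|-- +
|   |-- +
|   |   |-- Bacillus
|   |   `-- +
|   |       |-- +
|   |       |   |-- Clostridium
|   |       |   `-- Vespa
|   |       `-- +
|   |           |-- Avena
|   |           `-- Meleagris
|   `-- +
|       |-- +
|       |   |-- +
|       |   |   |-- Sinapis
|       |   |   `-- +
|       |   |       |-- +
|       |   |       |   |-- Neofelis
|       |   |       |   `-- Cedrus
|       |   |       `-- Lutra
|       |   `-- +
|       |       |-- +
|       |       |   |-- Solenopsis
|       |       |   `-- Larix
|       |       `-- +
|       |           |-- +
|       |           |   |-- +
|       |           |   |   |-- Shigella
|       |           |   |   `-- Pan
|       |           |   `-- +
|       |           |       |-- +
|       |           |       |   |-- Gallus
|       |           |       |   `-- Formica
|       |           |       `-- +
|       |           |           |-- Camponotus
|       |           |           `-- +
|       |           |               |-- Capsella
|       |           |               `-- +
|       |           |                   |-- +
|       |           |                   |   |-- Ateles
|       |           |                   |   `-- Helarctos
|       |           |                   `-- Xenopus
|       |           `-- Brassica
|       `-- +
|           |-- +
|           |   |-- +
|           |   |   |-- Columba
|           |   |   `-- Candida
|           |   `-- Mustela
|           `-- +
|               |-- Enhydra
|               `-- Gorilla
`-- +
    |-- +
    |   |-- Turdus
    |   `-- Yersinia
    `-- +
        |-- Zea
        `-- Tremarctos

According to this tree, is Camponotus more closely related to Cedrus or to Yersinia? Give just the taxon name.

Cedrus

The MRCA of Camponotus and Cedrus subtends ((Sinapis,((Neofelis,Cedrus),Lutra)),((Solenopsis,Larix),(((Shigella,Pan),((Gallus,Formica),(Camponotus,(Capsella,((Ateles,Helarctos),Xenopus))))),Brassica))) (16 taxa).
The MRCA of Camponotus and Yersinia is the root, subtending the entire tree (30 taxa).
The first is nested inside the second, so Camponotus shares a more recent common ancestor with Cedrus.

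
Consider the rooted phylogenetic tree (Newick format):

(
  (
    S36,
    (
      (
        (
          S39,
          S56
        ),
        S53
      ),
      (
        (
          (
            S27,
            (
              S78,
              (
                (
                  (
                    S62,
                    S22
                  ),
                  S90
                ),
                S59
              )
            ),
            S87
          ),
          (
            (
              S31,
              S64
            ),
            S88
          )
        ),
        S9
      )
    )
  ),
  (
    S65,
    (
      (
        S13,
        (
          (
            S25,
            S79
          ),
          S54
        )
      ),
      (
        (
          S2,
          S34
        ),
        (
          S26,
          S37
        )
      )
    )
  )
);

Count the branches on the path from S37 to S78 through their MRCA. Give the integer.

The MRCA of S37 and S78 is the root of the tree.
From S37 up to that node: 5 branches. From S78 up to the same node: 7 branches. Total: 5 + 7 = 12.

12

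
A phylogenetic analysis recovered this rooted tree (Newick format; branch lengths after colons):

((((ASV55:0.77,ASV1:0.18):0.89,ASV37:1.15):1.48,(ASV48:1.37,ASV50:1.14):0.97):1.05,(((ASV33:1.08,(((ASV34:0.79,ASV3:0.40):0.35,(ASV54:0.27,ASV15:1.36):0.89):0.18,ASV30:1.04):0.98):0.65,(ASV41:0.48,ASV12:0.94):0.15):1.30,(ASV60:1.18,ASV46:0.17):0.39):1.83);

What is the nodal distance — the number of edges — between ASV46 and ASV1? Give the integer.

The MRCA of ASV46 and ASV1 is the root of the tree.
From ASV46 up to that node: 3 branches. From ASV1 up to the same node: 4 branches. Total: 3 + 4 = 7.

7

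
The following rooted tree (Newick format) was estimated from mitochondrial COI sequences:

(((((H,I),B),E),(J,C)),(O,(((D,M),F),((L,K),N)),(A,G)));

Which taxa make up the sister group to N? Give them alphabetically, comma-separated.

N attaches to the tree at the node subtending ((L,K),N).
The other lineage descending from that same node — the sister group — is (L,K); its 2 tips in alphabetical order are the answer.

K, L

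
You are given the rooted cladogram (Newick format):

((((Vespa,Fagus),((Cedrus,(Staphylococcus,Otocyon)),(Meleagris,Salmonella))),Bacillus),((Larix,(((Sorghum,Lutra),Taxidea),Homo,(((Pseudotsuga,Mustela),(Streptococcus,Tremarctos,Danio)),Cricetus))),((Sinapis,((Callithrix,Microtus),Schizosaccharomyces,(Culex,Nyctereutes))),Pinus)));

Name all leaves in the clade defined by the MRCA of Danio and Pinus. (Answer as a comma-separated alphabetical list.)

Callithrix, Cricetus, Culex, Danio, Homo, Larix, Lutra, Microtus, Mustela, Nyctereutes, Pinus, Pseudotsuga, Schizosaccharomyces, Sinapis, Sorghum, Streptococcus, Taxidea, Tremarctos

Tracing Danio: it sits inside (Streptococcus,Tremarctos,Danio).
Tracing Pinus: it sits inside ((Sinapis,((Callithrix,Microtus),Schizosaccharomyces,(Culex,Nyctereutes))),Pinus).
The smallest clade enclosing both is ((Larix,(((Sorghum,Lutra),Taxidea),Homo,(((Pseudotsuga,Mustela),(Streptococcus,Tremarctos,Danio)),Cricetus))),((Sinapis,((Callithrix,Microtus),Schizosaccharomyces,(Culex,Nyctereutes))),Pinus)); the answer is its 18 terminal taxa in alphabetical order.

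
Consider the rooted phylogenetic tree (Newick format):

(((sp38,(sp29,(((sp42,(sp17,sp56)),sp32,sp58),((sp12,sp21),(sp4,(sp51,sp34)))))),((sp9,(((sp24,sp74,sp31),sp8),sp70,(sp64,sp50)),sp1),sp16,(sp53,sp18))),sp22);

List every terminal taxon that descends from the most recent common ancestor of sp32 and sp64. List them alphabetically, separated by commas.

Tracing sp32: it sits inside ((sp42,(sp17,sp56)),sp32,sp58).
Tracing sp64: it sits inside (sp64,sp50).
The smallest clade enclosing both is ((sp38,(sp29,(((sp42,(sp17,sp56)),sp32,sp58),((sp12,sp21),(sp4,(sp51,sp34)))))),((sp9,(((sp24,sp74,sp31),sp8),sp70,(sp64,sp50)),sp1),sp16,(sp53,sp18))); the answer is its 24 terminal taxa in alphabetical order.

sp1, sp12, sp16, sp17, sp18, sp21, sp24, sp29, sp31, sp32, sp34, sp38, sp4, sp42, sp50, sp51, sp53, sp56, sp58, sp64, sp70, sp74, sp8, sp9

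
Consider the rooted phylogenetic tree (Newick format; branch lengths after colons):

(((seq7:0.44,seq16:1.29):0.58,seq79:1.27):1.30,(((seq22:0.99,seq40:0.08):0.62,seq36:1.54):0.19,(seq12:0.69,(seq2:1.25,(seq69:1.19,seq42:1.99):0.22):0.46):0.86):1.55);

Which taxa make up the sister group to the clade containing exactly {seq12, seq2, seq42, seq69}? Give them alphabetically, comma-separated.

The clade containing exactly {seq12, seq2, seq42, seq69} attaches to the tree at the node subtending (((seq22,seq40),seq36),(seq12,(seq2,(seq69,seq42)))).
The other lineage descending from that same node — the sister group — is ((seq22,seq40),seq36); its 3 tips in alphabetical order are the answer.

seq22, seq36, seq40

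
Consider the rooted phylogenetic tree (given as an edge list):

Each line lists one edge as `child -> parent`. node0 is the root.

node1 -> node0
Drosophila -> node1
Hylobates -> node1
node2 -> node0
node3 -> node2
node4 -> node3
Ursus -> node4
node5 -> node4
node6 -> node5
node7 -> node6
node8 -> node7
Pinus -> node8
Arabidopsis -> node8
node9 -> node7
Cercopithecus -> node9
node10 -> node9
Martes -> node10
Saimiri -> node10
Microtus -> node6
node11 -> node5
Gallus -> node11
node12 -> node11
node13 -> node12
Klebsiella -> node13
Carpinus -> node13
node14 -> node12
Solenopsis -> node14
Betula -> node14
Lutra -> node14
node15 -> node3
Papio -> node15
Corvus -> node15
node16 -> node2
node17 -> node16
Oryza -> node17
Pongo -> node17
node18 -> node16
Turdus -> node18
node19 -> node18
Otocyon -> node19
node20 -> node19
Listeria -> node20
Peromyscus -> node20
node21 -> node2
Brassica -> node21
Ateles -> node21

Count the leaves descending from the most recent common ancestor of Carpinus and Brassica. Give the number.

The MRCA of Carpinus and Brassica is the node subtending (((Ursus,((((Pinus,Arabidopsis),(Cercopithecus,(Martes,Saimiri))),Microtus),(Gallus,((Klebsiella,Carpinus),(Solenopsis,Betula,Lutra))))),(Papio,Corvus)),((Oryza,Pongo),(Turdus,(Otocyon,(Listeria,Peromyscus)))),(Brassica,Ateles)).
That clade contains 23 terminal taxa: Arabidopsis, Ateles, Betula, Brassica, Carpinus, Cercopithecus, Corvus, Gallus, Klebsiella, Listeria, Lutra, Martes, Microtus, Oryza, Otocyon, Papio, Peromyscus, Pinus, Pongo, Saimiri, Solenopsis, Turdus, Ursus.

23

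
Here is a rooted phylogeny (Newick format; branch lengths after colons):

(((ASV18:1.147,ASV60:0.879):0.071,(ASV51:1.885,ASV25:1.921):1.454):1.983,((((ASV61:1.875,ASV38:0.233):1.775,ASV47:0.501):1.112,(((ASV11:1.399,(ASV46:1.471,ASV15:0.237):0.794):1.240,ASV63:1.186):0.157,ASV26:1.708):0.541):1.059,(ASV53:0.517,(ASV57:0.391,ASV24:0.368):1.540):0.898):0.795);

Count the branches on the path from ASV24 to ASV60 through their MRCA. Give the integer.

7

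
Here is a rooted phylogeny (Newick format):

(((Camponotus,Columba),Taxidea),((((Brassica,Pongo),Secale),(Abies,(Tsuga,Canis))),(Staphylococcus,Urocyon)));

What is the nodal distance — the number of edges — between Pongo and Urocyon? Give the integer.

The MRCA of Pongo and Urocyon is the node subtending ((((Brassica,Pongo),Secale),(Abies,(Tsuga,Canis))),(Staphylococcus,Urocyon)).
From Pongo up to that node: 4 branches. From Urocyon up to the same node: 2 branches. Total: 4 + 2 = 6.

6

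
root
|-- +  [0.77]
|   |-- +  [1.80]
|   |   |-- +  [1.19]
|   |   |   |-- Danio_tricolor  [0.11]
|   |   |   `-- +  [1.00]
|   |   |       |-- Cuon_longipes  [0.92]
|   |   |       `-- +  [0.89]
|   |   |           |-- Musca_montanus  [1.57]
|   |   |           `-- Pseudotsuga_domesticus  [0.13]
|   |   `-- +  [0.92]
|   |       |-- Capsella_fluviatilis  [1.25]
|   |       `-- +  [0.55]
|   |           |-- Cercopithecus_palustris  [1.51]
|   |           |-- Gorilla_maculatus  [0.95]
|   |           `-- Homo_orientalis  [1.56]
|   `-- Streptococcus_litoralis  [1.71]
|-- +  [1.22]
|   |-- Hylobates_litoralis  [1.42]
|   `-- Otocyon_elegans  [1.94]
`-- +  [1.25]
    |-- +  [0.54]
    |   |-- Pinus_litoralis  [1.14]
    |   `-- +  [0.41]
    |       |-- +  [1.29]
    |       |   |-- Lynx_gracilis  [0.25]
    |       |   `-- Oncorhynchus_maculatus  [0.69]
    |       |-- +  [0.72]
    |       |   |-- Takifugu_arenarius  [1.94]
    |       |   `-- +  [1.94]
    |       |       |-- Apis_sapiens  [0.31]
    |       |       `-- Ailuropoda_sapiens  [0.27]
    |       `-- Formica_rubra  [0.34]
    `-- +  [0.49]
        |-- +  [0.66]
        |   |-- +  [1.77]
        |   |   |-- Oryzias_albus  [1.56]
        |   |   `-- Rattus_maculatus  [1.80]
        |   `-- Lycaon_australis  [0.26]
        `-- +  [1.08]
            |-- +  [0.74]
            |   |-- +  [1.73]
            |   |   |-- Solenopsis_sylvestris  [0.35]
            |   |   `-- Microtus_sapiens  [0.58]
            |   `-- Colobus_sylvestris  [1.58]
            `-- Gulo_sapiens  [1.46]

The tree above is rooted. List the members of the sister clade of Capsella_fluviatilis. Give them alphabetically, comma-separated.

Capsella_fluviatilis attaches to the tree at the node subtending (Capsella_fluviatilis,(Cercopithecus_palustris,Gorilla_maculatus,Homo_orientalis)).
The other lineage descending from that same node — the sister group — is (Cercopithecus_palustris,Gorilla_maculatus,Homo_orientalis); its 3 tips in alphabetical order are the answer.

Cercopithecus_palustris, Gorilla_maculatus, Homo_orientalis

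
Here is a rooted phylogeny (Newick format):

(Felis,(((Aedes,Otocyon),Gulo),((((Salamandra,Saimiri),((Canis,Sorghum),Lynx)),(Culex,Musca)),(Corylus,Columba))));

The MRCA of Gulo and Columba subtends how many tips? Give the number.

12

The MRCA of Gulo and Columba is the node subtending (((Aedes,Otocyon),Gulo),((((Salamandra,Saimiri),((Canis,Sorghum),Lynx)),(Culex,Musca)),(Corylus,Columba))).
That clade contains 12 terminal taxa: Aedes, Canis, Columba, Corylus, Culex, Gulo, Lynx, Musca, Otocyon, Saimiri, Salamandra, Sorghum.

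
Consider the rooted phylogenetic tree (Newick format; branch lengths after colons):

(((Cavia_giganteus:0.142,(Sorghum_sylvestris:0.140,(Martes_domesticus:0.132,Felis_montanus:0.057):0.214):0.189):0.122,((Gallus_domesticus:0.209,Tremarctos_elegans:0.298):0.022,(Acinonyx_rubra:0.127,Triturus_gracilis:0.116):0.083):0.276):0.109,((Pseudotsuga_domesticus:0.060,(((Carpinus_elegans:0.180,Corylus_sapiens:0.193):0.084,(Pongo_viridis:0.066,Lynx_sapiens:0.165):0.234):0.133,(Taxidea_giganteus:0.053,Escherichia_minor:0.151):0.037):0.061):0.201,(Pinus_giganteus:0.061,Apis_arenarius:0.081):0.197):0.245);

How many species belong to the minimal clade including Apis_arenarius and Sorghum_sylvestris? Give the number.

17

The MRCA of Apis_arenarius and Sorghum_sylvestris is the root, so the clade is the entire tree.
That clade contains 17 terminal taxa: Acinonyx_rubra, Apis_arenarius, Carpinus_elegans, Cavia_giganteus, Corylus_sapiens, Escherichia_minor, Felis_montanus, Gallus_domesticus, Lynx_sapiens, Martes_domesticus, Pinus_giganteus, Pongo_viridis, Pseudotsuga_domesticus, Sorghum_sylvestris, Taxidea_giganteus, Tremarctos_elegans, Triturus_gracilis.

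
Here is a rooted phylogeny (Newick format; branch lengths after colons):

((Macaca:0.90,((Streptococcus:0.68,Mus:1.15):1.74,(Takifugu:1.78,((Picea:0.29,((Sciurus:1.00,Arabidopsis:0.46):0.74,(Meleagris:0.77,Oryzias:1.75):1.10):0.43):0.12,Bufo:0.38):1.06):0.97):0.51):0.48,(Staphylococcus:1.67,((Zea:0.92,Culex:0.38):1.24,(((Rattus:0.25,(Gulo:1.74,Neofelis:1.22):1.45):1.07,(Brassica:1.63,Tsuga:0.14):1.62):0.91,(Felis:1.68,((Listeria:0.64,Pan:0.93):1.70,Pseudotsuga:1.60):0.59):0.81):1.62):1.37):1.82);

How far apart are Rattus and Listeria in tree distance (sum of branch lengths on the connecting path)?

5.97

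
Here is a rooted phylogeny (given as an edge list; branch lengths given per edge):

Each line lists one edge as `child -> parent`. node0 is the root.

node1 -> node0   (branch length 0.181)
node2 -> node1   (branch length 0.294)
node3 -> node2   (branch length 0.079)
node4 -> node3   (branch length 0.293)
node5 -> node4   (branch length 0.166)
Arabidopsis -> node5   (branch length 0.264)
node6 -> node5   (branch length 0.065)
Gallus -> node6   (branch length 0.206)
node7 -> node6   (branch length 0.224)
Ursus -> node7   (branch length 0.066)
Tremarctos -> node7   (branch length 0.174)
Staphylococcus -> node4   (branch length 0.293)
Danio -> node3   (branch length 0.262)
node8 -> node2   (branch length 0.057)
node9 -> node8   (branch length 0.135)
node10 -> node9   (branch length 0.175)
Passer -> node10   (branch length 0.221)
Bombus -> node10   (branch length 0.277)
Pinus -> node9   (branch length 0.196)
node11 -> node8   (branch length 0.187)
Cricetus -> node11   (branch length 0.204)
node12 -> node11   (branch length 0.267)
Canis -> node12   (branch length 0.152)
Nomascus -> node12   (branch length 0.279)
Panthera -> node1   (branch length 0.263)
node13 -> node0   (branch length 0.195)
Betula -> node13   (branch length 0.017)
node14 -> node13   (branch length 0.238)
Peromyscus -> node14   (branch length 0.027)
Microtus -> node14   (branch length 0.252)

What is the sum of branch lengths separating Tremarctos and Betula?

1.688

The path runs Tremarctos → … → MRCA → … → Betula; the MRCA is the root of the tree.
Branch lengths along that path: 0.174 + 0.224 + 0.065 + 0.166 + 0.293 + 0.079 + 0.294 + 0.181 + 0.195 + 0.017 = 1.688.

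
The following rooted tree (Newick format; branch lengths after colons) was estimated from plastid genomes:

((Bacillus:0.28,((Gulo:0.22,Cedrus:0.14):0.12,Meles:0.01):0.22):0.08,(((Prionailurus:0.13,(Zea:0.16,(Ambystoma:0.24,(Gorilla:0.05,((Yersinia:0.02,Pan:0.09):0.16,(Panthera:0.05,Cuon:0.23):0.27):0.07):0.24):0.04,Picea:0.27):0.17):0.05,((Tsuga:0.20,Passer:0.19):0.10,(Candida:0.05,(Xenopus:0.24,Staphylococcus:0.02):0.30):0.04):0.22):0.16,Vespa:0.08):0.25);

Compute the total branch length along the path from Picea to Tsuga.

The path runs Picea → … → MRCA → … → Tsuga; the MRCA is the node subtending ((Prionailurus,(Zea,(Ambystoma,(Gorilla,((Yersinia,Pan),(Panthera,Cuon)))),Picea)),((Tsuga,Passer),(Candida,(Xenopus,Staphylococcus)))).
Branch lengths along that path: 0.27 + 0.17 + 0.05 + 0.22 + 0.10 + 0.20 = 1.01.

1.01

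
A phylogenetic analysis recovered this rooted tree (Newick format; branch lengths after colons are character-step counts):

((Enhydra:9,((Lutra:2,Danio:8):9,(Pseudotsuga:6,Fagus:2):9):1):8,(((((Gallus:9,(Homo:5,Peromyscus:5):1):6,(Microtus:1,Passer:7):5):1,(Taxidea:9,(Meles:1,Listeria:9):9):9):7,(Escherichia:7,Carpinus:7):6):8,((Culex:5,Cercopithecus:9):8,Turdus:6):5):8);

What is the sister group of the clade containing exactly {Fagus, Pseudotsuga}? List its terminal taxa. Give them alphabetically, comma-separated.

Danio, Lutra

The clade containing exactly {Fagus, Pseudotsuga} attaches to the tree at the node subtending ((Lutra,Danio),(Pseudotsuga,Fagus)).
The other lineage descending from that same node — the sister group — is (Lutra,Danio); its 2 tips in alphabetical order are the answer.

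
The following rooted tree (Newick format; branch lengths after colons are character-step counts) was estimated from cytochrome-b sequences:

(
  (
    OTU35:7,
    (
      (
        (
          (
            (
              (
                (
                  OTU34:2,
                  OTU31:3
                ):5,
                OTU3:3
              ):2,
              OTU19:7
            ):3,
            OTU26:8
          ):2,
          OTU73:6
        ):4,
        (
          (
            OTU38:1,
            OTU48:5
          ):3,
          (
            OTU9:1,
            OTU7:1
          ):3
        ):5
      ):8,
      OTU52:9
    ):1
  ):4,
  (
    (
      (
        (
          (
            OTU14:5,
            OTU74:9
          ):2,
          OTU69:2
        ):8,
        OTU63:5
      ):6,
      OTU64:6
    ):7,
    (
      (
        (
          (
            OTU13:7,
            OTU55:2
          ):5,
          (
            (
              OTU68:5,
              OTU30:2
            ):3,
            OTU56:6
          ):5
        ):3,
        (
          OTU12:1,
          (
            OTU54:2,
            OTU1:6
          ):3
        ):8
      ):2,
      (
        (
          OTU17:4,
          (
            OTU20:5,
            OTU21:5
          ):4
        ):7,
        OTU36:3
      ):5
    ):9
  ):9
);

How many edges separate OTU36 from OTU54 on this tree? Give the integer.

The MRCA of OTU36 and OTU54 is the node subtending ((((OTU13,OTU55),((OTU68,OTU30),OTU56)),(OTU12,(OTU54,OTU1))),((OTU17,(OTU20,OTU21)),OTU36)).
From OTU36 up to that node: 2 branches. From OTU54 up to the same node: 4 branches. Total: 2 + 4 = 6.

6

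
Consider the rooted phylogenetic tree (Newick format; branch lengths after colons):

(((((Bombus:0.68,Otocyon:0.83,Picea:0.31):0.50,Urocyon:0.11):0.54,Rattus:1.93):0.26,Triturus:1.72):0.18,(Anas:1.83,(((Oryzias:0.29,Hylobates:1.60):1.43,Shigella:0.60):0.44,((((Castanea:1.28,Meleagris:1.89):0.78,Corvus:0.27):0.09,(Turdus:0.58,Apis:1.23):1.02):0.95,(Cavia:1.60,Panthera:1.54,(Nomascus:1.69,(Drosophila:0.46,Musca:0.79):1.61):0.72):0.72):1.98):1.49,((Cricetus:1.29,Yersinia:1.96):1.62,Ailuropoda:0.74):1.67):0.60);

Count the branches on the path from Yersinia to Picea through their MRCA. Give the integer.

9

The MRCA of Yersinia and Picea is the root of the tree.
From Yersinia up to that node: 4 branches. From Picea up to the same node: 5 branches. Total: 4 + 5 = 9.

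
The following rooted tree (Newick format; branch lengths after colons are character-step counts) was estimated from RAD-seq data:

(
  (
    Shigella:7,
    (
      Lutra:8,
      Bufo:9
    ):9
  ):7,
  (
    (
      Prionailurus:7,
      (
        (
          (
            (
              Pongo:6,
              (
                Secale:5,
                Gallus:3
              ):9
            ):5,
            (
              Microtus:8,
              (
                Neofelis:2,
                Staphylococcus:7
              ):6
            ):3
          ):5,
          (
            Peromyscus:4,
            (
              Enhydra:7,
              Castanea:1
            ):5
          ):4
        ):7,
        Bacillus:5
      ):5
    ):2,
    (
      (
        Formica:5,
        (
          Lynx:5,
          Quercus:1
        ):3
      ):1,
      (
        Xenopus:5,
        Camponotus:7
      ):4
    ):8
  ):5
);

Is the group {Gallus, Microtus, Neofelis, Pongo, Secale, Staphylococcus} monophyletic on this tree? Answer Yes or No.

Yes

The most recent common ancestor of these taxa subtends ((Pongo,(Secale,Gallus)),(Microtus,(Neofelis,Staphylococcus))).
That clade has exactly 6 tips — every listed taxon and nothing else — so the group is monophyletic.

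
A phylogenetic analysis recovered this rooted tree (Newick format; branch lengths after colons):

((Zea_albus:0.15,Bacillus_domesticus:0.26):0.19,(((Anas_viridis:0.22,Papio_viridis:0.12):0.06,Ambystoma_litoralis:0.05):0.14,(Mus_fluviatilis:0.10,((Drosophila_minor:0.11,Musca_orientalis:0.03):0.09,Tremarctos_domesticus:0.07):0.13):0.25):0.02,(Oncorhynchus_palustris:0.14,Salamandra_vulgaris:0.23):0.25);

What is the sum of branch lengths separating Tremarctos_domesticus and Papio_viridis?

0.77

The path runs Tremarctos_domesticus → … → MRCA → … → Papio_viridis; the MRCA is the node subtending (((Anas_viridis,Papio_viridis),Ambystoma_litoralis),(Mus_fluviatilis,((Drosophila_minor,Musca_orientalis),Tremarctos_domesticus))).
Branch lengths along that path: 0.07 + 0.13 + 0.25 + 0.14 + 0.06 + 0.12 = 0.77.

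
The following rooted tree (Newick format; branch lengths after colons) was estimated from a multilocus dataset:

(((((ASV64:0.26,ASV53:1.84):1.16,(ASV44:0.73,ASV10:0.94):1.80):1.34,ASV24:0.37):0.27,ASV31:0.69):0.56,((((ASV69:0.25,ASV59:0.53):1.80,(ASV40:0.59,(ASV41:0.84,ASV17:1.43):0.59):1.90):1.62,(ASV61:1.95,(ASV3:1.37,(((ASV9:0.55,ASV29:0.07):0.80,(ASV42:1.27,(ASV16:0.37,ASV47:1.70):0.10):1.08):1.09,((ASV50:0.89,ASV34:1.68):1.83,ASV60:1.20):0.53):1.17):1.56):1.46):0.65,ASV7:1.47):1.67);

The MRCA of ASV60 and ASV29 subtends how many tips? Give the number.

8

The MRCA of ASV60 and ASV29 is the node subtending (((ASV9,ASV29),(ASV42,(ASV16,ASV47))),((ASV50,ASV34),ASV60)).
That clade contains 8 terminal taxa: ASV16, ASV29, ASV34, ASV42, ASV47, ASV50, ASV60, ASV9.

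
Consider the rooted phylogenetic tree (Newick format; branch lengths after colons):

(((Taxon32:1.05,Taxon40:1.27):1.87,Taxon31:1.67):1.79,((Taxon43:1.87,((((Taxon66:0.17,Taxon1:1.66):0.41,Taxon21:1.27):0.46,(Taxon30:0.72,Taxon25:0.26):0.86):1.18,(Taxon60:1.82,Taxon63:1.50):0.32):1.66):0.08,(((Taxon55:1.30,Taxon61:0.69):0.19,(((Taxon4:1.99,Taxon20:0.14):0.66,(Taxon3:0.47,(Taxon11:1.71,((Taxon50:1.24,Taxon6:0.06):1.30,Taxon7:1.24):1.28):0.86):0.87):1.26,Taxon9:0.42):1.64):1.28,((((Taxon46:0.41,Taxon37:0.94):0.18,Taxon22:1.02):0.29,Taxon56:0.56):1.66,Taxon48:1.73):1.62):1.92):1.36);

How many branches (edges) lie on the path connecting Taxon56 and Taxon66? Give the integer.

10

The MRCA of Taxon56 and Taxon66 is the node subtending ((Taxon43,((((Taxon66,Taxon1),Taxon21),(Taxon30,Taxon25)),(Taxon60,Taxon63))),(((Taxon55,Taxon61),(((Taxon4,Taxon20),(Taxon3,(Taxon11,((Taxon50,Taxon6),Taxon7)))),Taxon9)),((((Taxon46,Taxon37),Taxon22),Taxon56),Taxon48))).
From Taxon56 up to that node: 4 branches. From Taxon66 up to the same node: 6 branches. Total: 4 + 6 = 10.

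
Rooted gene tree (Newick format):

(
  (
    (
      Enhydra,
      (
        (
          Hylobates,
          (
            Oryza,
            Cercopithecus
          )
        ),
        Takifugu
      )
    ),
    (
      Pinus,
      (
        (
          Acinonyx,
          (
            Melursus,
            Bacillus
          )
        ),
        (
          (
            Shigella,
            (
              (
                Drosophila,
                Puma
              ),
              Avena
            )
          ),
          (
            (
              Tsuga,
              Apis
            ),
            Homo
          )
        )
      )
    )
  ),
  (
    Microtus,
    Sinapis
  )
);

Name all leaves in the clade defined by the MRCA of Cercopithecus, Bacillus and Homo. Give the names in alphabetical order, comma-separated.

Acinonyx, Apis, Avena, Bacillus, Cercopithecus, Drosophila, Enhydra, Homo, Hylobates, Melursus, Oryza, Pinus, Puma, Shigella, Takifugu, Tsuga

Tracing Cercopithecus: it sits inside (Oryza,Cercopithecus).
Tracing Bacillus: it sits inside (Melursus,Bacillus).
Tracing Homo: it sits inside ((Tsuga,Apis),Homo).
The smallest clade enclosing all 3 is ((Enhydra,((Hylobates,(Oryza,Cercopithecus)),Takifugu)),(Pinus,((Acinonyx,(Melursus,Bacillus)),((Shigella,((Drosophila,Puma),Avena)),((Tsuga,Apis),Homo))))); the answer is its 16 terminal taxa in alphabetical order.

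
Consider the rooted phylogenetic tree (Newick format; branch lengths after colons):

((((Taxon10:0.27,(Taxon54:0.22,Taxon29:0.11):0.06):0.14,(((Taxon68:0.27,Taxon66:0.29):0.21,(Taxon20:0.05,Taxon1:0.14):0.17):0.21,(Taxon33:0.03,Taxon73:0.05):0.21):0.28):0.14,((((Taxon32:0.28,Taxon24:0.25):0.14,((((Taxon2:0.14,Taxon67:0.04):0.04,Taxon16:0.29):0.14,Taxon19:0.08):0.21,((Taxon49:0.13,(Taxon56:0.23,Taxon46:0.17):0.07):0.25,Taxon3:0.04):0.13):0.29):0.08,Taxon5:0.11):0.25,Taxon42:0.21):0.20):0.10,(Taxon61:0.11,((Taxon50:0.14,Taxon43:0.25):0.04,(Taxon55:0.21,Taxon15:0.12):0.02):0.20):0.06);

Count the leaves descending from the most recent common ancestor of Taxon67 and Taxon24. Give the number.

The MRCA of Taxon67 and Taxon24 is the node subtending ((Taxon32,Taxon24),((((Taxon2,Taxon67),Taxon16),Taxon19),((Taxon49,(Taxon56,Taxon46)),Taxon3))).
That clade contains 10 terminal taxa: Taxon16, Taxon19, Taxon2, Taxon24, Taxon3, Taxon32, Taxon46, Taxon49, Taxon56, Taxon67.

10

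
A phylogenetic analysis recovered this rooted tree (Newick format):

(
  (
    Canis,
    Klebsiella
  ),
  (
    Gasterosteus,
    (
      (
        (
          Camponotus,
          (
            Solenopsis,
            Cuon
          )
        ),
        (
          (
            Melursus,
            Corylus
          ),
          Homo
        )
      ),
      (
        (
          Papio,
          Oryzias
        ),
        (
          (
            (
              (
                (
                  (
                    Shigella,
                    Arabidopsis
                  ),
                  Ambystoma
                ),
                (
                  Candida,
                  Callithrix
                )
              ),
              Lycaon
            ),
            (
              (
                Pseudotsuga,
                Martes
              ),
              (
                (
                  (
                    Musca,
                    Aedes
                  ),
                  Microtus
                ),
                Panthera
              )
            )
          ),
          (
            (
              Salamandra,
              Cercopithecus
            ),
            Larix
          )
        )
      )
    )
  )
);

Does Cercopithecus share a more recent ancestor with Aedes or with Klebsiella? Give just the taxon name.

The MRCA of Cercopithecus and Aedes subtends ((((((Shigella,Arabidopsis),Ambystoma),(Candida,Callithrix)),Lycaon),((Pseudotsuga,Martes),(((Musca,Aedes),Microtus),Panthera))),((Salamandra,Cercopithecus),Larix)) (15 taxa).
The MRCA of Cercopithecus and Klebsiella is the root, subtending the entire tree (26 taxa).
The first is nested inside the second, so Cercopithecus shares a more recent common ancestor with Aedes.

Aedes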